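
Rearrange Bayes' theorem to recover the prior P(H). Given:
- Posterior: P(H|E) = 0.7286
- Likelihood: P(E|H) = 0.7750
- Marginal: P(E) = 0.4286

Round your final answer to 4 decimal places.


From Bayes' theorem: P(H|E) = P(E|H) × P(H) / P(E)

Rearranging for P(H):
P(H) = P(H|E) × P(E) / P(E|H)
     = 0.7286 × 0.4286 / 0.7750
     = 0.31227796 / 0.7750
     = 0.4029


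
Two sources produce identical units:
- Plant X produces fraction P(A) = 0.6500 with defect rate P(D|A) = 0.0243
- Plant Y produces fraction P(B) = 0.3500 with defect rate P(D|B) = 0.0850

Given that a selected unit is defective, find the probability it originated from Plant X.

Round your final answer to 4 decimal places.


Let A = from Plant X, D = defective

Given:
- P(A) = 0.6500, P(B) = 0.3500
- P(D|A) = 0.0243, P(D|B) = 0.0850

Step 1: Find P(D)
P(D) = P(D|A)P(A) + P(D|B)P(B)
     = 0.0243 × 0.6500 + 0.0850 × 0.3500
     = 0.01579500 + 0.02975000
     = 0.04554500

Step 2: Apply Bayes' theorem
P(A|D) = P(D|A)P(A) / P(D)
       = 0.01579500 / 0.04554500
       = 0.3468


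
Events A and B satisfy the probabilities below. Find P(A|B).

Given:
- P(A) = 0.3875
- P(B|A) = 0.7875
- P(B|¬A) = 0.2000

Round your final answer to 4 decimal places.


Bayes' theorem: P(A|B) = P(B|A) × P(A) / P(B)

Step 1: Calculate P(B) using law of total probability
P(B) = P(B|A)P(A) + P(B|¬A)P(¬A)
     = 0.7875 × 0.3875 + 0.2000 × 0.6125
     = 0.30515625 + 0.12250000
     = 0.42765625

Step 2: Apply Bayes' theorem
P(A|B) = P(B|A) × P(A) / P(B)
       = 0.30515625 / 0.42765625
       = 0.7136


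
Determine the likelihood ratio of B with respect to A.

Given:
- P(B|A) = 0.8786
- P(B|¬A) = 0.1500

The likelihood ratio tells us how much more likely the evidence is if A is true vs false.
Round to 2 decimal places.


Likelihood Ratio (LR) = P(B|A) / P(B|¬A)

LR = 0.8786 / 0.1500
   = 5.86

The evidence is 5.86 times more likely if A is true than if A is false.
Because LR exceeds 1, B is evidence for A.


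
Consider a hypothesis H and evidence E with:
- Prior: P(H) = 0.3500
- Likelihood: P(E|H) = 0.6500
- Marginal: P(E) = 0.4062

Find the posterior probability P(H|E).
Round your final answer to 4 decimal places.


Using Bayes' theorem:

P(H|E) = P(E|H) × P(H) / P(E)
       = 0.6500 × 0.3500 / 0.4062
       = 0.22750000 / 0.4062
       = 0.5601

The evidence strengthens our belief in H.
Prior: 0.3500 → Posterior: 0.5601


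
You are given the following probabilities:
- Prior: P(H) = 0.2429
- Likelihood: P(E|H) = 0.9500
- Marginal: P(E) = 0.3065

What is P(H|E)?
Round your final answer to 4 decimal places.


Using Bayes' theorem:

P(H|E) = P(E|H) × P(H) / P(E)
       = 0.9500 × 0.2429 / 0.3065
       = 0.23075500 / 0.3065
       = 0.7529

The evidence strengthens our belief in H.
Prior: 0.2429 → Posterior: 0.7529


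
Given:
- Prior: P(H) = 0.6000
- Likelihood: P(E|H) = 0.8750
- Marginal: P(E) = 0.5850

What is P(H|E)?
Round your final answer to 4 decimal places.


Using Bayes' theorem:

P(H|E) = P(E|H) × P(H) / P(E)
       = 0.8750 × 0.6000 / 0.5850
       = 0.52500000 / 0.5850
       = 0.8974

The evidence strengthens our belief in H.
Prior: 0.6000 → Posterior: 0.8974


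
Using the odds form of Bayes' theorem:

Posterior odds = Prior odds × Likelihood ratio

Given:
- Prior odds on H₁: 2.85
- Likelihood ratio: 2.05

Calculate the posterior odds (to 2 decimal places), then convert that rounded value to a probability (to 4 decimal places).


Step 1: Calculate posterior odds
Posterior odds = Prior odds × LR
               = 2.85 × 2.05
               = 5.84

Step 2: Convert to probability
P(H₁|E) = Posterior odds / (1 + Posterior odds)
       = 5.84 / (1 + 5.84)
       = 5.84 / 6.84
       = 0.8538

The evidence increased P(H₁) from 0.7403 to 0.8538.


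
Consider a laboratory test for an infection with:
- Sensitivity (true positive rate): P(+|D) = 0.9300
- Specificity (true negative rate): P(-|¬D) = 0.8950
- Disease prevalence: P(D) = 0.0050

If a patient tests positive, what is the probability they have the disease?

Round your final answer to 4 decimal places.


Let D = has disease, + = positive test

Given:
- P(D) = 0.0050 (prevalence)
- P(+|D) = 0.9300 (sensitivity)
- P(-|¬D) = 0.8950 (specificity)
- P(+|¬D) = 0.1050 (false positive rate = 1 - specificity)

Step 1: Find P(+)
P(+) = P(+|D)P(D) + P(+|¬D)P(¬D)
     = 0.9300 × 0.0050 + 0.1050 × 0.9950
     = 0.00465000 + 0.10447500
     = 0.10912500

Step 2: Apply Bayes' theorem for P(D|+)
P(D|+) = P(+|D)P(D) / P(+)
       = 0.00465000 / 0.10912500
       = 0.0426


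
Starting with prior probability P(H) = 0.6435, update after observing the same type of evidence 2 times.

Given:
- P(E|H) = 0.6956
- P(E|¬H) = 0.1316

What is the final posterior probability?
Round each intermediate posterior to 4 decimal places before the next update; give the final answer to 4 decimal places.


Sequential Bayesian updating:

Initial prior: P(H) = 0.6435

Update 1:
  P(E) = 0.6956 × 0.6435 + 0.1316 × 0.3565 = 0.44761860 + 0.04691540 = 0.49453400
  P(H|E) = 0.44761860 / 0.49453400 = 0.9051

Update 2:
  P(E) = 0.6956 × 0.9051 + 0.1316 × 0.0949 = 0.62958756 + 0.01248884 = 0.64207640
  P(H|E) = 0.62958756 / 0.64207640 = 0.9805

Final posterior: 0.9805


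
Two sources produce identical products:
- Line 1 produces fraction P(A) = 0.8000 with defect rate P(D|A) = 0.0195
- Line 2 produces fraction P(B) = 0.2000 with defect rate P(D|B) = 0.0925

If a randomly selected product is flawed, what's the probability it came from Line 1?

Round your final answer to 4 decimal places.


Let A = from Line 1, D = flawed

Given:
- P(A) = 0.8000, P(B) = 0.2000
- P(D|A) = 0.0195, P(D|B) = 0.0925

Step 1: Find P(D)
P(D) = P(D|A)P(A) + P(D|B)P(B)
     = 0.0195 × 0.8000 + 0.0925 × 0.2000
     = 0.01560000 + 0.01850000
     = 0.03410000

Step 2: Apply Bayes' theorem
P(A|D) = P(D|A)P(A) / P(D)
       = 0.01560000 / 0.03410000
       = 0.4575


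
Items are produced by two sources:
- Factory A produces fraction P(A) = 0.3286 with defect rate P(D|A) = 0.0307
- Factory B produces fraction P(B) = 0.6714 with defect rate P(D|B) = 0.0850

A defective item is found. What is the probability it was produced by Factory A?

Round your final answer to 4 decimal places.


Let A = from Factory A, D = defective

Given:
- P(A) = 0.3286, P(B) = 0.6714
- P(D|A) = 0.0307, P(D|B) = 0.0850

Step 1: Find P(D)
P(D) = P(D|A)P(A) + P(D|B)P(B)
     = 0.0307 × 0.3286 + 0.0850 × 0.6714
     = 0.01008802 + 0.05706900
     = 0.06715702

Step 2: Apply Bayes' theorem
P(A|D) = P(D|A)P(A) / P(D)
       = 0.01008802 / 0.06715702
       = 0.1502


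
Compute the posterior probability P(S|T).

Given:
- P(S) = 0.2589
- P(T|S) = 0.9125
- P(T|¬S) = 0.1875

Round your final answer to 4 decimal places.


Bayes' theorem: P(S|T) = P(T|S) × P(S) / P(T)

Step 1: Calculate P(T) using law of total probability
P(T) = P(T|S)P(S) + P(T|¬S)P(¬S)
     = 0.9125 × 0.2589 + 0.1875 × 0.7411
     = 0.23624625 + 0.13895625
     = 0.37520250

Step 2: Apply Bayes' theorem
P(S|T) = P(T|S) × P(S) / P(T)
       = 0.23624625 / 0.37520250
       = 0.6296


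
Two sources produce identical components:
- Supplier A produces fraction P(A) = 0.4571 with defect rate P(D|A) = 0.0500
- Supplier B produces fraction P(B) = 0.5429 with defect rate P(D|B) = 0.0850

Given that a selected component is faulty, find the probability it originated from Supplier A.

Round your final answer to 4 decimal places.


Let A = from Supplier A, D = faulty

Given:
- P(A) = 0.4571, P(B) = 0.5429
- P(D|A) = 0.0500, P(D|B) = 0.0850

Step 1: Find P(D)
P(D) = P(D|A)P(A) + P(D|B)P(B)
     = 0.0500 × 0.4571 + 0.0850 × 0.5429
     = 0.02285500 + 0.04614650
     = 0.06900150

Step 2: Apply Bayes' theorem
P(A|D) = P(D|A)P(A) / P(D)
       = 0.02285500 / 0.06900150
       = 0.3312


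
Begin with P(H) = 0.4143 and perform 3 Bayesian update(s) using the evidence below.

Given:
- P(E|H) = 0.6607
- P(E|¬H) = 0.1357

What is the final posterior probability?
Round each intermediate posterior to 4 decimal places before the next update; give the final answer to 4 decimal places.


Sequential Bayesian updating:

Initial prior: P(H) = 0.4143

Update 1:
  P(E) = 0.6607 × 0.4143 + 0.1357 × 0.5857 = 0.27372801 + 0.07947949 = 0.35320750
  P(H|E) = 0.27372801 / 0.35320750 = 0.7750

Update 2:
  P(E) = 0.6607 × 0.7750 + 0.1357 × 0.2250 = 0.51204250 + 0.03053250 = 0.54257500
  P(H|E) = 0.51204250 / 0.54257500 = 0.9437

Update 3:
  P(E) = 0.6607 × 0.9437 + 0.1357 × 0.0563 = 0.62350259 + 0.00763991 = 0.63114250
  P(H|E) = 0.62350259 / 0.63114250 = 0.9879

Final posterior: 0.9879


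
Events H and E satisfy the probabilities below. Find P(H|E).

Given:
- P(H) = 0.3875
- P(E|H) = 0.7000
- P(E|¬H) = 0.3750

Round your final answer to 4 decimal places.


Bayes' theorem: P(H|E) = P(E|H) × P(H) / P(E)

Step 1: Calculate P(E) using law of total probability
P(E) = P(E|H)P(H) + P(E|¬H)P(¬H)
     = 0.7000 × 0.3875 + 0.3750 × 0.6125
     = 0.27125000 + 0.22968750
     = 0.50093750

Step 2: Apply Bayes' theorem
P(H|E) = P(E|H) × P(H) / P(E)
       = 0.27125000 / 0.50093750
       = 0.5415


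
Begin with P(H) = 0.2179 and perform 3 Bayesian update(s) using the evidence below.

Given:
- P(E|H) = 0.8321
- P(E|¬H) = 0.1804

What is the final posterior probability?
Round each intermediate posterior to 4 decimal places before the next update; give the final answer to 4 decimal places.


Sequential Bayesian updating:

Initial prior: P(H) = 0.2179

Update 1:
  P(E) = 0.8321 × 0.2179 + 0.1804 × 0.7821 = 0.18131459 + 0.14109084 = 0.32240543
  P(H|E) = 0.18131459 / 0.32240543 = 0.5624

Update 2:
  P(E) = 0.8321 × 0.5624 + 0.1804 × 0.4376 = 0.46797304 + 0.07894304 = 0.54691608
  P(H|E) = 0.46797304 / 0.54691608 = 0.8557

Update 3:
  P(E) = 0.8321 × 0.8557 + 0.1804 × 0.1443 = 0.71202797 + 0.02603172 = 0.73805969
  P(H|E) = 0.71202797 / 0.73805969 = 0.9647

Final posterior: 0.9647


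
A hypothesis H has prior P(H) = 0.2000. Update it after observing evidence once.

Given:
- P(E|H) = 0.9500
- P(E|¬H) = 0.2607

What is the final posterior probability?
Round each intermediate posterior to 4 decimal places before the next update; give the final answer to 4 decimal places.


Sequential Bayesian updating:

Initial prior: P(H) = 0.2000

Update 1:
  P(E) = 0.9500 × 0.2000 + 0.2607 × 0.8000 = 0.19000000 + 0.20856000 = 0.39856000
  P(H|E) = 0.19000000 / 0.39856000 = 0.4767

Final posterior: 0.4767


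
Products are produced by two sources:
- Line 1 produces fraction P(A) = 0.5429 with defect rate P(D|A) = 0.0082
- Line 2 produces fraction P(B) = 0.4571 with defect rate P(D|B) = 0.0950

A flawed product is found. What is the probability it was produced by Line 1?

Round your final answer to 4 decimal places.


Let A = from Line 1, D = flawed

Given:
- P(A) = 0.5429, P(B) = 0.4571
- P(D|A) = 0.0082, P(D|B) = 0.0950

Step 1: Find P(D)
P(D) = P(D|A)P(A) + P(D|B)P(B)
     = 0.0082 × 0.5429 + 0.0950 × 0.4571
     = 0.00445178 + 0.04342450
     = 0.04787628

Step 2: Apply Bayes' theorem
P(A|D) = P(D|A)P(A) / P(D)
       = 0.00445178 / 0.04787628
       = 0.0930


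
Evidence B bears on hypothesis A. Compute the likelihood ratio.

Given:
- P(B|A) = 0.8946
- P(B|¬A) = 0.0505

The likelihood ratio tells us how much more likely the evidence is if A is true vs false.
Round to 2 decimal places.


Likelihood Ratio (LR) = P(B|A) / P(B|¬A)

LR = 0.8946 / 0.0505
   = 17.71

The evidence is 17.71 times more likely if A is true than if A is false.
Because LR exceeds 1, B is evidence for A.


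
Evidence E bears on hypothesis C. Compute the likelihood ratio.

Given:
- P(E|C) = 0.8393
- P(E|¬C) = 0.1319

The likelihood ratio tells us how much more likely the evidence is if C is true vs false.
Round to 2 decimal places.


Likelihood Ratio (LR) = P(E|C) / P(E|¬C)

LR = 0.8393 / 0.1319
   = 6.36

The evidence is 6.36 times more likely if C is true than if C is false.
Since LR > 1, the evidence supports C over ¬C.


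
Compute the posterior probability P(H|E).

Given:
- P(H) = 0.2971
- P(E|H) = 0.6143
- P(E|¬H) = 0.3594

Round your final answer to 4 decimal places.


Bayes' theorem: P(H|E) = P(E|H) × P(H) / P(E)

Step 1: Calculate P(E) using law of total probability
P(E) = P(E|H)P(H) + P(E|¬H)P(¬H)
     = 0.6143 × 0.2971 + 0.3594 × 0.7029
     = 0.18250853 + 0.25262226
     = 0.43513079

Step 2: Apply Bayes' theorem
P(H|E) = P(E|H) × P(H) / P(E)
       = 0.18250853 / 0.43513079
       = 0.4194


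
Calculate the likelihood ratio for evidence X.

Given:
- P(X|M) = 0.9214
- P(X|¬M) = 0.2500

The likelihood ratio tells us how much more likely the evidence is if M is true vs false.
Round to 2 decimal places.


Likelihood Ratio (LR) = P(X|M) / P(X|¬M)

LR = 0.9214 / 0.2500
   = 3.69

The evidence is 3.69 times more likely if M is true than if M is false.
Since LR > 1, the evidence supports M over ¬M.


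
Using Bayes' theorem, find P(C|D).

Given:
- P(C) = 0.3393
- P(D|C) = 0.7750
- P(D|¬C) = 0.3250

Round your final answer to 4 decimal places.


Bayes' theorem: P(C|D) = P(D|C) × P(C) / P(D)

Step 1: Calculate P(D) using law of total probability
P(D) = P(D|C)P(C) + P(D|¬C)P(¬C)
     = 0.7750 × 0.3393 + 0.3250 × 0.6607
     = 0.26295750 + 0.21472750
     = 0.47768500

Step 2: Apply Bayes' theorem
P(C|D) = P(D|C) × P(C) / P(D)
       = 0.26295750 / 0.47768500
       = 0.5505


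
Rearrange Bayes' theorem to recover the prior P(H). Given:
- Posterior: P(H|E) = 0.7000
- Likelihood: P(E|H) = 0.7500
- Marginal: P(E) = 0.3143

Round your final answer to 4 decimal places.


From Bayes' theorem: P(H|E) = P(E|H) × P(H) / P(E)

Rearranging for P(H):
P(H) = P(H|E) × P(E) / P(E|H)
     = 0.7000 × 0.3143 / 0.7500
     = 0.22001000 / 0.7500
     = 0.2933


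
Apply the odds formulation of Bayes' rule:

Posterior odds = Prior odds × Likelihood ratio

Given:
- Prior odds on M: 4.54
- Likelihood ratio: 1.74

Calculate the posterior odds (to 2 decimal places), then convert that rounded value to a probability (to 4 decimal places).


Step 1: Calculate posterior odds
Posterior odds = Prior odds × LR
               = 4.54 × 1.74
               = 7.90

Step 2: Convert to probability
P(M|E) = Posterior odds / (1 + Posterior odds)
       = 7.90 / (1 + 7.90)
       = 7.90 / 8.90
       = 0.8876

The evidence increased P(M) from 0.8195 to 0.8876.


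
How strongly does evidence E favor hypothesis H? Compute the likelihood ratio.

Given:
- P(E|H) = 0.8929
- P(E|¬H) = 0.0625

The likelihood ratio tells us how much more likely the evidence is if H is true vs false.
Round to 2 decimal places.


Likelihood Ratio (LR) = P(E|H) / P(E|¬H)

LR = 0.8929 / 0.0625
   = 14.29

The evidence is 14.29 times more likely if H is true than if H is false.
Because LR exceeds 1, E is evidence for H.


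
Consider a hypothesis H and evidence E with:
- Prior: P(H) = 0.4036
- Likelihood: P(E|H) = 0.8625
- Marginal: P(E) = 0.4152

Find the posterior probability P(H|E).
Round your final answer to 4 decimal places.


Using Bayes' theorem:

P(H|E) = P(E|H) × P(H) / P(E)
       = 0.8625 × 0.4036 / 0.4152
       = 0.34810500 / 0.4152
       = 0.8384

The evidence strengthens our belief in H.
Prior: 0.4036 → Posterior: 0.8384


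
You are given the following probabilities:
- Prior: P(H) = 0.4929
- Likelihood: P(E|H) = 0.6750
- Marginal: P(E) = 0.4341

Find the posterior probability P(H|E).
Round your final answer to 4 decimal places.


Using Bayes' theorem:

P(H|E) = P(E|H) × P(H) / P(E)
       = 0.6750 × 0.4929 / 0.4341
       = 0.33270750 / 0.4341
       = 0.7664

The evidence strengthens our belief in H.
Prior: 0.4929 → Posterior: 0.7664


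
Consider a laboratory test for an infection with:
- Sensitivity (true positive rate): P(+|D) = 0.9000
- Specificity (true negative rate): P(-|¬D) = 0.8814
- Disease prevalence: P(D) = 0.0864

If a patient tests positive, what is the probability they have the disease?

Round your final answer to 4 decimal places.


Let D = has disease, + = positive test

Given:
- P(D) = 0.0864 (prevalence)
- P(+|D) = 0.9000 (sensitivity)
- P(-|¬D) = 0.8814 (specificity)
- P(+|¬D) = 0.1186 (false positive rate = 1 - specificity)

Step 1: Find P(+)
P(+) = P(+|D)P(D) + P(+|¬D)P(¬D)
     = 0.9000 × 0.0864 + 0.1186 × 0.9136
     = 0.07776000 + 0.10835296
     = 0.18611296

Step 2: Apply Bayes' theorem for P(D|+)
P(D|+) = P(+|D)P(D) / P(+)
       = 0.07776000 / 0.18611296
       = 0.4178


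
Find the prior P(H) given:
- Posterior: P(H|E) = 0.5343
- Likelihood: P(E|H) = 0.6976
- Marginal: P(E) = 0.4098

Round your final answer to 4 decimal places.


From Bayes' theorem: P(H|E) = P(E|H) × P(H) / P(E)

Rearranging for P(H):
P(H) = P(H|E) × P(E) / P(E|H)
     = 0.5343 × 0.4098 / 0.6976
     = 0.21895614 / 0.6976
     = 0.3139


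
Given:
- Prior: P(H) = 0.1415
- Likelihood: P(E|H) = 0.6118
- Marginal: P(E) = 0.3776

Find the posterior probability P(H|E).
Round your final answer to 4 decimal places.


Using Bayes' theorem:

P(H|E) = P(E|H) × P(H) / P(E)
       = 0.6118 × 0.1415 / 0.3776
       = 0.08656970 / 0.3776
       = 0.2293

The evidence strengthens our belief in H.
Prior: 0.1415 → Posterior: 0.2293


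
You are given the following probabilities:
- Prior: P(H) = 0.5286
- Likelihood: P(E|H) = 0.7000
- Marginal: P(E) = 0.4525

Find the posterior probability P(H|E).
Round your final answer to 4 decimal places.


Using Bayes' theorem:

P(H|E) = P(E|H) × P(H) / P(E)
       = 0.7000 × 0.5286 / 0.4525
       = 0.37002000 / 0.4525
       = 0.8177

The evidence strengthens our belief in H.
Prior: 0.5286 → Posterior: 0.8177


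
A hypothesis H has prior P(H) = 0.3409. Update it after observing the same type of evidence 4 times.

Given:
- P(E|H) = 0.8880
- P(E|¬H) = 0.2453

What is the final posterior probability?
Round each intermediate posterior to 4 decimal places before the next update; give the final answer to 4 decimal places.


Sequential Bayesian updating:

Initial prior: P(H) = 0.3409

Update 1:
  P(E) = 0.8880 × 0.3409 + 0.2453 × 0.6591 = 0.30271920 + 0.16167723 = 0.46439643
  P(H|E) = 0.30271920 / 0.46439643 = 0.6519

Update 2:
  P(E) = 0.8880 × 0.6519 + 0.2453 × 0.3481 = 0.57888720 + 0.08538893 = 0.66427613
  P(H|E) = 0.57888720 / 0.66427613 = 0.8715

Update 3:
  P(E) = 0.8880 × 0.8715 + 0.2453 × 0.1285 = 0.77389200 + 0.03152105 = 0.80541305
  P(H|E) = 0.77389200 / 0.80541305 = 0.9609

Update 4:
  P(E) = 0.8880 × 0.9609 + 0.2453 × 0.0391 = 0.85327920 + 0.00959123 = 0.86287043
  P(H|E) = 0.85327920 / 0.86287043 = 0.9889

Final posterior: 0.9889


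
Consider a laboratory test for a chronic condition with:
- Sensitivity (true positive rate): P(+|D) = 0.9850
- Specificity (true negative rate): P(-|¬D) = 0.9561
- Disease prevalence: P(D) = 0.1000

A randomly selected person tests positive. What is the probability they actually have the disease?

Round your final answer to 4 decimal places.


Let D = has disease, + = positive test

Given:
- P(D) = 0.1000 (prevalence)
- P(+|D) = 0.9850 (sensitivity)
- P(-|¬D) = 0.9561 (specificity)
- P(+|¬D) = 0.0439 (false positive rate = 1 - specificity)

Step 1: Find P(+)
P(+) = P(+|D)P(D) + P(+|¬D)P(¬D)
     = 0.9850 × 0.1000 + 0.0439 × 0.9000
     = 0.09850000 + 0.03951000
     = 0.13801000

Step 2: Apply Bayes' theorem for P(D|+)
P(D|+) = P(+|D)P(D) / P(+)
       = 0.09850000 / 0.13801000
       = 0.7137


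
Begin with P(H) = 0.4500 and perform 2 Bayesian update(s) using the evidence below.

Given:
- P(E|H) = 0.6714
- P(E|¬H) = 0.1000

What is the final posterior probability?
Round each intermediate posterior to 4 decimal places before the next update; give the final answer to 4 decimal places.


Sequential Bayesian updating:

Initial prior: P(H) = 0.4500

Update 1:
  P(E) = 0.6714 × 0.4500 + 0.1000 × 0.5500 = 0.30213000 + 0.05500000 = 0.35713000
  P(H|E) = 0.30213000 / 0.35713000 = 0.8460

Update 2:
  P(E) = 0.6714 × 0.8460 + 0.1000 × 0.1540 = 0.56800440 + 0.01540000 = 0.58340440
  P(H|E) = 0.56800440 / 0.58340440 = 0.9736

Final posterior: 0.9736


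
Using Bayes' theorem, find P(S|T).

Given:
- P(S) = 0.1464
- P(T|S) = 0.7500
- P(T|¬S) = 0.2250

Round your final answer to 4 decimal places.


Bayes' theorem: P(S|T) = P(T|S) × P(S) / P(T)

Step 1: Calculate P(T) using law of total probability
P(T) = P(T|S)P(S) + P(T|¬S)P(¬S)
     = 0.7500 × 0.1464 + 0.2250 × 0.8536
     = 0.10980000 + 0.19206000
     = 0.30186000

Step 2: Apply Bayes' theorem
P(S|T) = P(T|S) × P(S) / P(T)
       = 0.10980000 / 0.30186000
       = 0.3637


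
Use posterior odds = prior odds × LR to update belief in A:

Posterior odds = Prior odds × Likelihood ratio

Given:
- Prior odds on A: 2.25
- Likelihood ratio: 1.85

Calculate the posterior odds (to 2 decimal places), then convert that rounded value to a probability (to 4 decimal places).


Step 1: Calculate posterior odds
Posterior odds = Prior odds × LR
               = 2.25 × 1.85
               = 4.16

Step 2: Convert to probability
P(A|E) = Posterior odds / (1 + Posterior odds)
       = 4.16 / (1 + 4.16)
       = 4.16 / 5.16
       = 0.8062

The evidence increased P(A) from 0.6923 to 0.8062.


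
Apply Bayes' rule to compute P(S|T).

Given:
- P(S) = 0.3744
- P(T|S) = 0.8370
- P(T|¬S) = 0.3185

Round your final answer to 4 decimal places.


Bayes' theorem: P(S|T) = P(T|S) × P(S) / P(T)

Step 1: Calculate P(T) using law of total probability
P(T) = P(T|S)P(S) + P(T|¬S)P(¬S)
     = 0.8370 × 0.3744 + 0.3185 × 0.6256
     = 0.31337280 + 0.19925360
     = 0.51262640

Step 2: Apply Bayes' theorem
P(S|T) = P(T|S) × P(S) / P(T)
       = 0.31337280 / 0.51262640
       = 0.6113


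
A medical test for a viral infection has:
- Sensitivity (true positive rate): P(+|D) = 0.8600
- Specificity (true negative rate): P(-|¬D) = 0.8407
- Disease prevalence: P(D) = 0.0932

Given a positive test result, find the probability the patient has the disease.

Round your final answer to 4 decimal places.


Let D = has disease, + = positive test

Given:
- P(D) = 0.0932 (prevalence)
- P(+|D) = 0.8600 (sensitivity)
- P(-|¬D) = 0.8407 (specificity)
- P(+|¬D) = 0.1593 (false positive rate = 1 - specificity)

Step 1: Find P(+)
P(+) = P(+|D)P(D) + P(+|¬D)P(¬D)
     = 0.8600 × 0.0932 + 0.1593 × 0.9068
     = 0.08015200 + 0.14445324
     = 0.22460524

Step 2: Apply Bayes' theorem for P(D|+)
P(D|+) = P(+|D)P(D) / P(+)
       = 0.08015200 / 0.22460524
       = 0.3569


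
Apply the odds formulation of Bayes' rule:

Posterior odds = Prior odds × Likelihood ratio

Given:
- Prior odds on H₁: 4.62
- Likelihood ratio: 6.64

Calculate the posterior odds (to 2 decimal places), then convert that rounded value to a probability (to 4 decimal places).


Step 1: Calculate posterior odds
Posterior odds = Prior odds × LR
               = 4.62 × 6.64
               = 30.68

Step 2: Convert to probability
P(H₁|E) = Posterior odds / (1 + Posterior odds)
       = 30.68 / (1 + 30.68)
       = 30.68 / 31.68
       = 0.9684

The evidence increased P(H₁) from 0.8221 to 0.9684.


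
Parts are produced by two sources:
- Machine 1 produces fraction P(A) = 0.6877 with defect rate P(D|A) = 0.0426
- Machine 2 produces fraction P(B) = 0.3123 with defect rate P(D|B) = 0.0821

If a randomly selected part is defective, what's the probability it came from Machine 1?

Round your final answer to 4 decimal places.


Let A = from Machine 1, D = defective

Given:
- P(A) = 0.6877, P(B) = 0.3123
- P(D|A) = 0.0426, P(D|B) = 0.0821

Step 1: Find P(D)
P(D) = P(D|A)P(A) + P(D|B)P(B)
     = 0.0426 × 0.6877 + 0.0821 × 0.3123
     = 0.02929602 + 0.02563983
     = 0.05493585

Step 2: Apply Bayes' theorem
P(A|D) = P(D|A)P(A) / P(D)
       = 0.02929602 / 0.05493585
       = 0.5333


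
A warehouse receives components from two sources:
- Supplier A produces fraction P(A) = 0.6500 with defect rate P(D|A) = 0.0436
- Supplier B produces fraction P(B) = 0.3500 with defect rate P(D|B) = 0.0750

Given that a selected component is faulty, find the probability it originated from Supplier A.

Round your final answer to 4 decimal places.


Let A = from Supplier A, D = faulty

Given:
- P(A) = 0.6500, P(B) = 0.3500
- P(D|A) = 0.0436, P(D|B) = 0.0750

Step 1: Find P(D)
P(D) = P(D|A)P(A) + P(D|B)P(B)
     = 0.0436 × 0.6500 + 0.0750 × 0.3500
     = 0.02834000 + 0.02625000
     = 0.05459000

Step 2: Apply Bayes' theorem
P(A|D) = P(D|A)P(A) / P(D)
       = 0.02834000 / 0.05459000
       = 0.5191


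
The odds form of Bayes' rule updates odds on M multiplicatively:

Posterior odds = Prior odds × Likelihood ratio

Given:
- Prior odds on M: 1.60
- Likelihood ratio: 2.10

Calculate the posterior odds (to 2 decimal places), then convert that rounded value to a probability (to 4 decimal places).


Step 1: Calculate posterior odds
Posterior odds = Prior odds × LR
               = 1.60 × 2.10
               = 3.36

Step 2: Convert to probability
P(M|E) = Posterior odds / (1 + Posterior odds)
       = 3.36 / (1 + 3.36)
       = 3.36 / 4.36
       = 0.7706

The evidence increased P(M) from 0.6154 to 0.7706.


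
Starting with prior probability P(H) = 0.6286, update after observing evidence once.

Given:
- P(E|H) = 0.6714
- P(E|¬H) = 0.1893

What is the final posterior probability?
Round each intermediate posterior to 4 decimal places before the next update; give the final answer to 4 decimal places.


Sequential Bayesian updating:

Initial prior: P(H) = 0.6286

Update 1:
  P(E) = 0.6714 × 0.6286 + 0.1893 × 0.3714 = 0.42204204 + 0.07030602 = 0.49234806
  P(H|E) = 0.42204204 / 0.49234806 = 0.8572

Final posterior: 0.8572


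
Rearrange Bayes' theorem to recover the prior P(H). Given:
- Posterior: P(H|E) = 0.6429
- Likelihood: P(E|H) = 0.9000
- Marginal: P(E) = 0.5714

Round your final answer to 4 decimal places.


From Bayes' theorem: P(H|E) = P(E|H) × P(H) / P(E)

Rearranging for P(H):
P(H) = P(H|E) × P(E) / P(E|H)
     = 0.6429 × 0.5714 / 0.9000
     = 0.36735306 / 0.9000
     = 0.4082


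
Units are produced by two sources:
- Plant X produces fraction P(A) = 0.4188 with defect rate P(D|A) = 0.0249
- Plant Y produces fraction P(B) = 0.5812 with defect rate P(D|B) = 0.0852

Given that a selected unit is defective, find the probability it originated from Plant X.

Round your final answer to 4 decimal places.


Let A = from Plant X, D = defective

Given:
- P(A) = 0.4188, P(B) = 0.5812
- P(D|A) = 0.0249, P(D|B) = 0.0852

Step 1: Find P(D)
P(D) = P(D|A)P(A) + P(D|B)P(B)
     = 0.0249 × 0.4188 + 0.0852 × 0.5812
     = 0.01042812 + 0.04951824
     = 0.05994636

Step 2: Apply Bayes' theorem
P(A|D) = P(D|A)P(A) / P(D)
       = 0.01042812 / 0.05994636
       = 0.1740


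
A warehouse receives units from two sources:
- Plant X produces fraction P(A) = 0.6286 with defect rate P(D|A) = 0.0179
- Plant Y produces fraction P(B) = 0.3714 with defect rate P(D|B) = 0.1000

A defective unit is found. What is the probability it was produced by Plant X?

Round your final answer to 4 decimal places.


Let A = from Plant X, D = defective

Given:
- P(A) = 0.6286, P(B) = 0.3714
- P(D|A) = 0.0179, P(D|B) = 0.1000

Step 1: Find P(D)
P(D) = P(D|A)P(A) + P(D|B)P(B)
     = 0.0179 × 0.6286 + 0.1000 × 0.3714
     = 0.01125194 + 0.03714000
     = 0.04839194

Step 2: Apply Bayes' theorem
P(A|D) = P(D|A)P(A) / P(D)
       = 0.01125194 / 0.04839194
       = 0.2325


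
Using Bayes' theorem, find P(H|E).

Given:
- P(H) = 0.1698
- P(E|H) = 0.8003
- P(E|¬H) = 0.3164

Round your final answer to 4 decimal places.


Bayes' theorem: P(H|E) = P(E|H) × P(H) / P(E)

Step 1: Calculate P(E) using law of total probability
P(E) = P(E|H)P(H) + P(E|¬H)P(¬H)
     = 0.8003 × 0.1698 + 0.3164 × 0.8302
     = 0.13589094 + 0.26267528
     = 0.39856622

Step 2: Apply Bayes' theorem
P(H|E) = P(E|H) × P(H) / P(E)
       = 0.13589094 / 0.39856622
       = 0.3409


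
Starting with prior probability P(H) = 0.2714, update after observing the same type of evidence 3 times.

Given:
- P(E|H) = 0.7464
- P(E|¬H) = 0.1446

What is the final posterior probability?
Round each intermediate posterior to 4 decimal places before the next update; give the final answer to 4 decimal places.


Sequential Bayesian updating:

Initial prior: P(H) = 0.2714

Update 1:
  P(E) = 0.7464 × 0.2714 + 0.1446 × 0.7286 = 0.20257296 + 0.10535556 = 0.30792852
  P(H|E) = 0.20257296 / 0.30792852 = 0.6579

Update 2:
  P(E) = 0.7464 × 0.6579 + 0.1446 × 0.3421 = 0.49105656 + 0.04946766 = 0.54052422
  P(H|E) = 0.49105656 / 0.54052422 = 0.9085

Update 3:
  P(E) = 0.7464 × 0.9085 + 0.1446 × 0.0915 = 0.67810440 + 0.01323090 = 0.69133530
  P(H|E) = 0.67810440 / 0.69133530 = 0.9809

Final posterior: 0.9809


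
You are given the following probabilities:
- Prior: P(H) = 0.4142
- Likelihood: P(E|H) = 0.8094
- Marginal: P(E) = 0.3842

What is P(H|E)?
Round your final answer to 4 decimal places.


Using Bayes' theorem:

P(H|E) = P(E|H) × P(H) / P(E)
       = 0.8094 × 0.4142 / 0.3842
       = 0.33525348 / 0.3842
       = 0.8726

The evidence strengthens our belief in H.
Prior: 0.4142 → Posterior: 0.8726


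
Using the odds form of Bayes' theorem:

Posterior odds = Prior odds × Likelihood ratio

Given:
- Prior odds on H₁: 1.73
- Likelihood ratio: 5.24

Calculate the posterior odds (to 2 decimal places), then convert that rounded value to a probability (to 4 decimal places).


Step 1: Calculate posterior odds
Posterior odds = Prior odds × LR
               = 1.73 × 5.24
               = 9.07

Step 2: Convert to probability
P(H₁|E) = Posterior odds / (1 + Posterior odds)
       = 9.07 / (1 + 9.07)
       = 9.07 / 10.07
       = 0.9007

The evidence increased P(H₁) from 0.6337 to 0.9007.


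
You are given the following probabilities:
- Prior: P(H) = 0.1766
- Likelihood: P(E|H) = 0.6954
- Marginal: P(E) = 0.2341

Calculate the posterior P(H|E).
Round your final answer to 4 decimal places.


Using Bayes' theorem:

P(H|E) = P(E|H) × P(H) / P(E)
       = 0.6954 × 0.1766 / 0.2341
       = 0.12280764 / 0.2341
       = 0.5246

The evidence strengthens our belief in H.
Prior: 0.1766 → Posterior: 0.5246


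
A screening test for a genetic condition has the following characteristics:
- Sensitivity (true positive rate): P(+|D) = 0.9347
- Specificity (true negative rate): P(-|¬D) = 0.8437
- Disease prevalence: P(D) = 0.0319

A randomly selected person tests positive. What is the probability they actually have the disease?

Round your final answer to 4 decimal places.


Let D = has disease, + = positive test

Given:
- P(D) = 0.0319 (prevalence)
- P(+|D) = 0.9347 (sensitivity)
- P(-|¬D) = 0.8437 (specificity)
- P(+|¬D) = 0.1563 (false positive rate = 1 - specificity)

Step 1: Find P(+)
P(+) = P(+|D)P(D) + P(+|¬D)P(¬D)
     = 0.9347 × 0.0319 + 0.1563 × 0.9681
     = 0.02981693 + 0.15131403
     = 0.18113096

Step 2: Apply Bayes' theorem for P(D|+)
P(D|+) = P(+|D)P(D) / P(+)
       = 0.02981693 / 0.18113096
       = 0.1646


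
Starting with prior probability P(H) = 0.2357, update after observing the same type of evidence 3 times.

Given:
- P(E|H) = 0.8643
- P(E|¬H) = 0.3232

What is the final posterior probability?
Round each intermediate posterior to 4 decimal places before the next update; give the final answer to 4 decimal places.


Sequential Bayesian updating:

Initial prior: P(H) = 0.2357

Update 1:
  P(E) = 0.8643 × 0.2357 + 0.3232 × 0.7643 = 0.20371551 + 0.24702176 = 0.45073727
  P(H|E) = 0.20371551 / 0.45073727 = 0.4520

Update 2:
  P(E) = 0.8643 × 0.4520 + 0.3232 × 0.5480 = 0.39066360 + 0.17711360 = 0.56777720
  P(H|E) = 0.39066360 / 0.56777720 = 0.6881

Update 3:
  P(E) = 0.8643 × 0.6881 + 0.3232 × 0.3119 = 0.59472483 + 0.10080608 = 0.69553091
  P(H|E) = 0.59472483 / 0.69553091 = 0.8551

Final posterior: 0.8551


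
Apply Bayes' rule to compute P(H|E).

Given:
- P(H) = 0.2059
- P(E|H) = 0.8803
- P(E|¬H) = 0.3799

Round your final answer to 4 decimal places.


Bayes' theorem: P(H|E) = P(E|H) × P(H) / P(E)

Step 1: Calculate P(E) using law of total probability
P(E) = P(E|H)P(H) + P(E|¬H)P(¬H)
     = 0.8803 × 0.2059 + 0.3799 × 0.7941
     = 0.18125377 + 0.30167859
     = 0.48293236

Step 2: Apply Bayes' theorem
P(H|E) = P(E|H) × P(H) / P(E)
       = 0.18125377 / 0.48293236
       = 0.3753


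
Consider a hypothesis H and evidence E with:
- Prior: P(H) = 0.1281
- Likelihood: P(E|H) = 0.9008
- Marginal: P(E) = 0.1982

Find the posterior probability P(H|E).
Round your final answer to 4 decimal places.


Using Bayes' theorem:

P(H|E) = P(E|H) × P(H) / P(E)
       = 0.9008 × 0.1281 / 0.1982
       = 0.11539248 / 0.1982
       = 0.5822

The evidence strengthens our belief in H.
Prior: 0.1281 → Posterior: 0.5822


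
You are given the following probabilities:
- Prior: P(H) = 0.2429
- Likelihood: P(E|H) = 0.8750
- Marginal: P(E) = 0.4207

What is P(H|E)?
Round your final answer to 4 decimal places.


Using Bayes' theorem:

P(H|E) = P(E|H) × P(H) / P(E)
       = 0.8750 × 0.2429 / 0.4207
       = 0.21253750 / 0.4207
       = 0.5052

The evidence strengthens our belief in H.
Prior: 0.2429 → Posterior: 0.5052


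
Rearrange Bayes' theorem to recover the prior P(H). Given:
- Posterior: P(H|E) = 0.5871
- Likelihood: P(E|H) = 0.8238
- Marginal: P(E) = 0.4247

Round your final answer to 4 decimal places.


From Bayes' theorem: P(H|E) = P(E|H) × P(H) / P(E)

Rearranging for P(H):
P(H) = P(H|E) × P(E) / P(E|H)
     = 0.5871 × 0.4247 / 0.8238
     = 0.24934137 / 0.8238
     = 0.3027


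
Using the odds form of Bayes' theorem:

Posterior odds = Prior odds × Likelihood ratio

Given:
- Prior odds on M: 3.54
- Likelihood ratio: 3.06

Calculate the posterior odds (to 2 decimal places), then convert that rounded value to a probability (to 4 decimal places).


Step 1: Calculate posterior odds
Posterior odds = Prior odds × LR
               = 3.54 × 3.06
               = 10.83

Step 2: Convert to probability
P(M|E) = Posterior odds / (1 + Posterior odds)
       = 10.83 / (1 + 10.83)
       = 10.83 / 11.83
       = 0.9155

The evidence increased P(M) from 0.7797 to 0.9155.


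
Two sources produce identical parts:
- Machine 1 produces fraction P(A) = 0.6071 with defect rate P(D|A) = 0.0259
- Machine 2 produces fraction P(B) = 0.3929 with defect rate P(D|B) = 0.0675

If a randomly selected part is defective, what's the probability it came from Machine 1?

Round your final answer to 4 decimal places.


Let A = from Machine 1, D = defective

Given:
- P(A) = 0.6071, P(B) = 0.3929
- P(D|A) = 0.0259, P(D|B) = 0.0675

Step 1: Find P(D)
P(D) = P(D|A)P(A) + P(D|B)P(B)
     = 0.0259 × 0.6071 + 0.0675 × 0.3929
     = 0.01572389 + 0.02652075
     = 0.04224464

Step 2: Apply Bayes' theorem
P(A|D) = P(D|A)P(A) / P(D)
       = 0.01572389 / 0.04224464
       = 0.3722


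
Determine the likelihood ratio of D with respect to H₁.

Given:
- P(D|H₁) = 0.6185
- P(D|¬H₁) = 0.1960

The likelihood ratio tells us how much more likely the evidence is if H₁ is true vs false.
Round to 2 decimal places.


Likelihood Ratio (LR) = P(D|H₁) / P(D|¬H₁)

LR = 0.6185 / 0.1960
   = 3.16

The evidence is 3.16 times more likely if H₁ is true than if H₁ is false.
LR > 1, so observing D raises the odds in favor of H₁.


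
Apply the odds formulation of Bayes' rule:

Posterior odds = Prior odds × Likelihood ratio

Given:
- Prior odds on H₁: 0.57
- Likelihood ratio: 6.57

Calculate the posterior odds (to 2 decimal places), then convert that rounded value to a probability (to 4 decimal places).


Step 1: Calculate posterior odds
Posterior odds = Prior odds × LR
               = 0.57 × 6.57
               = 3.74

Step 2: Convert to probability
P(H₁|E) = Posterior odds / (1 + Posterior odds)
       = 3.74 / (1 + 3.74)
       = 3.74 / 4.74
       = 0.7890

The evidence increased P(H₁) from 0.3631 to 0.7890.


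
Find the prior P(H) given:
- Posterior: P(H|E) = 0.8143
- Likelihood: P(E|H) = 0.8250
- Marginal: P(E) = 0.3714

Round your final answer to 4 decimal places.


From Bayes' theorem: P(H|E) = P(E|H) × P(H) / P(E)

Rearranging for P(H):
P(H) = P(H|E) × P(E) / P(E|H)
     = 0.8143 × 0.3714 / 0.8250
     = 0.30243102 / 0.8250
     = 0.3666


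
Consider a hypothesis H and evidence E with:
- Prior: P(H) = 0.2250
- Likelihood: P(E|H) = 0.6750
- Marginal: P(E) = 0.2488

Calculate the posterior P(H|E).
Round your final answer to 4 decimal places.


Using Bayes' theorem:

P(H|E) = P(E|H) × P(H) / P(E)
       = 0.6750 × 0.2250 / 0.2488
       = 0.15187500 / 0.2488
       = 0.6104

The evidence strengthens our belief in H.
Prior: 0.2250 → Posterior: 0.6104


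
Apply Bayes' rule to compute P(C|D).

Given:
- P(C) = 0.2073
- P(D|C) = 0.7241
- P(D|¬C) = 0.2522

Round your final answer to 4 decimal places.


Bayes' theorem: P(C|D) = P(D|C) × P(C) / P(D)

Step 1: Calculate P(D) using law of total probability
P(D) = P(D|C)P(C) + P(D|¬C)P(¬C)
     = 0.7241 × 0.2073 + 0.2522 × 0.7927
     = 0.15010593 + 0.19991894
     = 0.35002487

Step 2: Apply Bayes' theorem
P(C|D) = P(D|C) × P(C) / P(D)
       = 0.15010593 / 0.35002487
       = 0.4288


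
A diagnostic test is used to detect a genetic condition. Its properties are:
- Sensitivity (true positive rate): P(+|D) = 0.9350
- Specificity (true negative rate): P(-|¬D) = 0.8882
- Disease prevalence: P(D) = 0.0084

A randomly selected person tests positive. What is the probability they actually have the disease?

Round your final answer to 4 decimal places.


Let D = has disease, + = positive test

Given:
- P(D) = 0.0084 (prevalence)
- P(+|D) = 0.9350 (sensitivity)
- P(-|¬D) = 0.8882 (specificity)
- P(+|¬D) = 0.1118 (false positive rate = 1 - specificity)

Step 1: Find P(+)
P(+) = P(+|D)P(D) + P(+|¬D)P(¬D)
     = 0.9350 × 0.0084 + 0.1118 × 0.9916
     = 0.00785400 + 0.11086088
     = 0.11871488

Step 2: Apply Bayes' theorem for P(D|+)
P(D|+) = P(+|D)P(D) / P(+)
       = 0.00785400 / 0.11871488
       = 0.0662


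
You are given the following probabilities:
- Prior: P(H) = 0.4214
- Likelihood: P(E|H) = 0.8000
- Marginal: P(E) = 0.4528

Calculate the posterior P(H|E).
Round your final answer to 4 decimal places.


Using Bayes' theorem:

P(H|E) = P(E|H) × P(H) / P(E)
       = 0.8000 × 0.4214 / 0.4528
       = 0.33712000 / 0.4528
       = 0.7445

The evidence strengthens our belief in H.
Prior: 0.4214 → Posterior: 0.7445


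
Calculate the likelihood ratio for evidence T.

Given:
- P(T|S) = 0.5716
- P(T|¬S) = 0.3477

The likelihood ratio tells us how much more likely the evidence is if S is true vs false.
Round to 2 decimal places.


Likelihood Ratio (LR) = P(T|S) / P(T|¬S)

LR = 0.5716 / 0.3477
   = 1.64

The evidence is 1.64 times more likely if S is true than if S is false.
Because LR exceeds 1, T is evidence for S.


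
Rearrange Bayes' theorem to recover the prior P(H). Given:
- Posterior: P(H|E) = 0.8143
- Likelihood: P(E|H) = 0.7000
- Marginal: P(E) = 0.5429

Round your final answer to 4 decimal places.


From Bayes' theorem: P(H|E) = P(E|H) × P(H) / P(E)

Rearranging for P(H):
P(H) = P(H|E) × P(E) / P(E|H)
     = 0.8143 × 0.5429 / 0.7000
     = 0.44208347 / 0.7000
     = 0.6315


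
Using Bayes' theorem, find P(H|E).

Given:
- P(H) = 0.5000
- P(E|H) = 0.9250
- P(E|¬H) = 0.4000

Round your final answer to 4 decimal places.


Bayes' theorem: P(H|E) = P(E|H) × P(H) / P(E)

Step 1: Calculate P(E) using law of total probability
P(E) = P(E|H)P(H) + P(E|¬H)P(¬H)
     = 0.9250 × 0.5000 + 0.4000 × 0.5000
     = 0.46250000 + 0.20000000
     = 0.66250000

Step 2: Apply Bayes' theorem
P(H|E) = P(E|H) × P(H) / P(E)
       = 0.46250000 / 0.66250000
       = 0.6981


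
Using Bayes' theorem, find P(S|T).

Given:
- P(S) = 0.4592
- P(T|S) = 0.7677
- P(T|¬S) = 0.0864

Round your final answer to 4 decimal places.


Bayes' theorem: P(S|T) = P(T|S) × P(S) / P(T)

Step 1: Calculate P(T) using law of total probability
P(T) = P(T|S)P(S) + P(T|¬S)P(¬S)
     = 0.7677 × 0.4592 + 0.0864 × 0.5408
     = 0.35252784 + 0.04672512
     = 0.39925296

Step 2: Apply Bayes' theorem
P(S|T) = P(T|S) × P(S) / P(T)
       = 0.35252784 / 0.39925296
       = 0.8830
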